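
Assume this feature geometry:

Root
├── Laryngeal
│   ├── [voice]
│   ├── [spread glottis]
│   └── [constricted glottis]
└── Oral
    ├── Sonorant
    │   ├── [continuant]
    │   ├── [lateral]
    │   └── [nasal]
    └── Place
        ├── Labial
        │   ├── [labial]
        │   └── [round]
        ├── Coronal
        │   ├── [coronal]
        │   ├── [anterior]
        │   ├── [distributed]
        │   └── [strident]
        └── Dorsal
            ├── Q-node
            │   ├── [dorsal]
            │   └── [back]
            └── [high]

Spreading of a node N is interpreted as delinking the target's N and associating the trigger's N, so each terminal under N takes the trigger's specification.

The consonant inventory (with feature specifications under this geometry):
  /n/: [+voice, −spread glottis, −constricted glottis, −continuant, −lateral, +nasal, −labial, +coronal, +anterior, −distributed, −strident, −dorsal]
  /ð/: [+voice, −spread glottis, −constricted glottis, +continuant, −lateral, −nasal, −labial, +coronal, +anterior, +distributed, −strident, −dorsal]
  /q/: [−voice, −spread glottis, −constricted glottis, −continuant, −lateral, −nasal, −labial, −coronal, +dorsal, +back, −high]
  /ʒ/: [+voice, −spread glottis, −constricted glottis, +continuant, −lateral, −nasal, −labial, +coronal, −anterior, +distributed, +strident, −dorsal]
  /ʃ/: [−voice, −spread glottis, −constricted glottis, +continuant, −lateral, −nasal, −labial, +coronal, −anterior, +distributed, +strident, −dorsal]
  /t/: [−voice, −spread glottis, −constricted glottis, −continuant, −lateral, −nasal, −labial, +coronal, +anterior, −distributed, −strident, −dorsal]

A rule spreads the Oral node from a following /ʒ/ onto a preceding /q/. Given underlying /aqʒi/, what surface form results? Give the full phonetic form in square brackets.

[aʃʒi]

Oral immediately or transitively dominates [continuant], [lateral], [nasal], [labial], [round], [coronal], [anterior], [distributed], [strident], [dorsal], [back], [high].
The target acquires /ʒ/'s values for everything under Oral — [+continuant], [−lateral], [−nasal], [−labial], [+coronal], [−anterior], [+distributed], [+strident], [−dorsal] — while keeping its own [voice], [spread glottis], [constricted glottis].
This feature bundle is that of [ʃ], so /aqʒi/ surfaces as [aʃʒi].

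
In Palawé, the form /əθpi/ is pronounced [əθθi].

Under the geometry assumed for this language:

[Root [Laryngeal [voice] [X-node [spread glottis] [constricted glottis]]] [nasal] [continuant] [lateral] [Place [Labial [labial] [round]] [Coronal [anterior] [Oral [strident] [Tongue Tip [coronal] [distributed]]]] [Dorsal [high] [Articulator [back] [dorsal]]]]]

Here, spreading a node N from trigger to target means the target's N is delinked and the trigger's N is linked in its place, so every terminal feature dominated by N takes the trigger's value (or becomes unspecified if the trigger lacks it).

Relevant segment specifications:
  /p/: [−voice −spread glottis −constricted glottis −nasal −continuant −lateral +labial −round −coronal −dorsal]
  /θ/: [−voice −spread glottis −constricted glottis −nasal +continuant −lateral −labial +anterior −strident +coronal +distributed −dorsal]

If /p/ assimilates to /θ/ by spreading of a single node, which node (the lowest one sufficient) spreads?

/p/ and [θ] differ in [continuant], [labial], [round], [coronal], [anterior], [distributed], [strident]; every other specified feature is identical.
In this geometry the lowest node dominating all of them is Root: every daughter of Root dominates only a proper subset, so no lower node suffices.
If Root spreads, every terminal under it takes /θ/'s value, producing [θ] as observed.

Root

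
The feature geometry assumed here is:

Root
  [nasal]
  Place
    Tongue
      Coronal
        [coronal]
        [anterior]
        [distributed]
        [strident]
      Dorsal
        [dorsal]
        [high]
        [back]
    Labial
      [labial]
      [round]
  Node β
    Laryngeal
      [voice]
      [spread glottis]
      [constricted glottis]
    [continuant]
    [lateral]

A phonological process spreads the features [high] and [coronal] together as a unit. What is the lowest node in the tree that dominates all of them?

Tongue

[high] lies under Dorsal (below Place).
[coronal]: Root / Place / Tongue / Coronal / [coronal].
Tongue is the lowest common ancestor — every listed feature sits under it, and no single subconstituent of Tongue covers them all.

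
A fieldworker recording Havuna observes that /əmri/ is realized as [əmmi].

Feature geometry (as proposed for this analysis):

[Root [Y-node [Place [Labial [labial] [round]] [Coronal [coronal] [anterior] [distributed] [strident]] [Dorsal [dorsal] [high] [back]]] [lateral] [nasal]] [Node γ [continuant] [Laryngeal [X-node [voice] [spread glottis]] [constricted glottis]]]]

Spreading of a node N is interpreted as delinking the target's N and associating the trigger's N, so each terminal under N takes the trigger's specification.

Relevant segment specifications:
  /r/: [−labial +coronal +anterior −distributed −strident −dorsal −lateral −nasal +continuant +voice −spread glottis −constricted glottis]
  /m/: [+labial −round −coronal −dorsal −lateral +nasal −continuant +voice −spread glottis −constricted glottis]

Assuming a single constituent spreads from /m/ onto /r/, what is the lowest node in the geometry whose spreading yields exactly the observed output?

Comparing /r/ with its surface form [m], the features that change are [nasal], [continuant], [labial], [round], [coronal], [anterior], [distributed], [strident].
In this geometry the lowest node dominating all of them is Root: every daughter of Root dominates only a proper subset, so no lower node suffices.
If Root spreads, every terminal under it takes /m/'s value, producing [m] as observed.

Root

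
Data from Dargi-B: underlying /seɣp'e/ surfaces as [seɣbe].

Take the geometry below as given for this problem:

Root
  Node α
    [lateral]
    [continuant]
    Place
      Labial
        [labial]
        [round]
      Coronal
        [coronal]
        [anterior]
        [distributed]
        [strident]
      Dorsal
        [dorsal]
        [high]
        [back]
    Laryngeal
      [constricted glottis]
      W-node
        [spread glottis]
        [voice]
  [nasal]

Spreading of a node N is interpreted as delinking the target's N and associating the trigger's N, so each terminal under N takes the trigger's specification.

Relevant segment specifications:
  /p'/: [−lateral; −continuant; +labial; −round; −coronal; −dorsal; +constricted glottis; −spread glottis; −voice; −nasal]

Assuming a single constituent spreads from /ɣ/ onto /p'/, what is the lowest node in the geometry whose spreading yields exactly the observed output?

The alternation /p'/ → [b] changes [voice], [constricted glottis] and nothing else.
Tracing each changed feature up the tree, the paths first meet at Laryngeal; any lower node misses at least one of them.
If Laryngeal spreads, every terminal under it takes /ɣ/'s value, producing [b] as observed.
[labial], [dorsal] — on which /ɣ/ differs from /p'/ — are unchanged, so neither Node α nor anything higher can have spread; the constituent is no larger than Laryngeal.

Laryngeal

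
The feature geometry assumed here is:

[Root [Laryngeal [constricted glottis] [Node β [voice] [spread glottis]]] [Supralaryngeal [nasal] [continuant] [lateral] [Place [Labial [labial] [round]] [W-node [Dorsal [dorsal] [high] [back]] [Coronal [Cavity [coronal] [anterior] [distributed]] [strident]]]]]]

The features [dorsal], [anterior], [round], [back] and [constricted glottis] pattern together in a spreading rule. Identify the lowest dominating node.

Root

[dorsal]: Root > Supralaryngeal > Place > W-node > Dorsal > [dorsal].
[anterior]: Root > Supralaryngeal > Place > W-node > Coronal > Cavity > [anterior].
[round]: Root > Supralaryngeal > Place > Labial > [round].
[back]: Root > Supralaryngeal > Place > W-node > Dorsal > [back].
[constricted glottis]: Root > Laryngeal > [constricted glottis].
The listed terminals split across distinct daughters of Root, so Root itself is the smallest node containing them all.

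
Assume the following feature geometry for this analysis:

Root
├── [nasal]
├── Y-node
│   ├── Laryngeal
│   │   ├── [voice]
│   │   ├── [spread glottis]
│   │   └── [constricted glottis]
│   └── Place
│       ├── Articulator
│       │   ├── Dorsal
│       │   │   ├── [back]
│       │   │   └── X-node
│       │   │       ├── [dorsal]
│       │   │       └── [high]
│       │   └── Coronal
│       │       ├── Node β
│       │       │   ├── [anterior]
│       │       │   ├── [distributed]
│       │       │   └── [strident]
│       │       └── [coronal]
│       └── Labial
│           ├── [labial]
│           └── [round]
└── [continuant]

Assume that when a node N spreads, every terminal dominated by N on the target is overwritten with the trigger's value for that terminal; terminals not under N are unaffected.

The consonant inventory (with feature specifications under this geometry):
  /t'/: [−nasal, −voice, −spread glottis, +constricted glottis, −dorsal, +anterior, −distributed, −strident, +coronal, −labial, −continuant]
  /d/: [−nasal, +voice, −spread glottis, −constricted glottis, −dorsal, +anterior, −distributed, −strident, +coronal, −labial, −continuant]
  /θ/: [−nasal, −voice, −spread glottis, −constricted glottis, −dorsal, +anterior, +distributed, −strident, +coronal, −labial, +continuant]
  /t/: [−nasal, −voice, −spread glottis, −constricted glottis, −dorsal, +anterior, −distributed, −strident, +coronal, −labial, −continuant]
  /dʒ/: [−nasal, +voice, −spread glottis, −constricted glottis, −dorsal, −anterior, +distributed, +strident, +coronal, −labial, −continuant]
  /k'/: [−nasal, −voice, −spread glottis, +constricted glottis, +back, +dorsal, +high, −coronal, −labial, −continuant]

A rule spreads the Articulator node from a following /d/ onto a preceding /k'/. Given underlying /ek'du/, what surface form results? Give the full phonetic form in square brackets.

[et'du]

Articulator immediately or transitively dominates [back], [dorsal], [high], [anterior], [distributed], [strident], [coronal].
The target acquires /d/'s values for everything under Articulator — [−dorsal], [+anterior], [−distributed], [−strident], [+coronal] — while keeping its own [nasal], [voice], [spread glottis], ….
The resulting bundle matches /t'/ in the inventory; substituting it for /k'/ gives [et'du].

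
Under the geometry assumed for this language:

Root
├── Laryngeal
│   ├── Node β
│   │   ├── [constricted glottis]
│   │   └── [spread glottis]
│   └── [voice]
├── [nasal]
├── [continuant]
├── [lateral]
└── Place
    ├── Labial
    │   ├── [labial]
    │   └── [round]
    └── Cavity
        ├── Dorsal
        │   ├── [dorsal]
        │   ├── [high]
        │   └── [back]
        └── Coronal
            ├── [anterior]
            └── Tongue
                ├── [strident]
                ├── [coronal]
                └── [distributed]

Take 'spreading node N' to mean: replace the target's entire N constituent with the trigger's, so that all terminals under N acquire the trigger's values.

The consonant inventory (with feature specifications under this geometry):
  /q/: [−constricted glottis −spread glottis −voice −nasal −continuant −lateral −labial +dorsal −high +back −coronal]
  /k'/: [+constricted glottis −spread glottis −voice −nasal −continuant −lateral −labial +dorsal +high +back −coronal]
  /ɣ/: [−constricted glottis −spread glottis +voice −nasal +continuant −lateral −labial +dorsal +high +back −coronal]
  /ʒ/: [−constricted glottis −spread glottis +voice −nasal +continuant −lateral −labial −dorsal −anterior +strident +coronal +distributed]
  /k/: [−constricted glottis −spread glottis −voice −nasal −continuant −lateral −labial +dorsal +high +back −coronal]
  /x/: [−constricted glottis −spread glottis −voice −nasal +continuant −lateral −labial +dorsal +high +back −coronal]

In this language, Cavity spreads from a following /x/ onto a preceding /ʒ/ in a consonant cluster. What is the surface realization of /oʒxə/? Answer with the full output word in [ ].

[oɣxə]

Terminals under Cavity in this geometry: [dorsal], [high], [back], [anterior], [strident], [coronal], [distributed].
The target acquires /x/'s values for everything under Cavity — [+dorsal], [+high], [+back], [−coronal] — while keeping its own [constricted glottis], [spread glottis], [voice], ….
The resulting bundle matches /ɣ/ in the inventory; substituting it for /ʒ/ gives [oɣxə].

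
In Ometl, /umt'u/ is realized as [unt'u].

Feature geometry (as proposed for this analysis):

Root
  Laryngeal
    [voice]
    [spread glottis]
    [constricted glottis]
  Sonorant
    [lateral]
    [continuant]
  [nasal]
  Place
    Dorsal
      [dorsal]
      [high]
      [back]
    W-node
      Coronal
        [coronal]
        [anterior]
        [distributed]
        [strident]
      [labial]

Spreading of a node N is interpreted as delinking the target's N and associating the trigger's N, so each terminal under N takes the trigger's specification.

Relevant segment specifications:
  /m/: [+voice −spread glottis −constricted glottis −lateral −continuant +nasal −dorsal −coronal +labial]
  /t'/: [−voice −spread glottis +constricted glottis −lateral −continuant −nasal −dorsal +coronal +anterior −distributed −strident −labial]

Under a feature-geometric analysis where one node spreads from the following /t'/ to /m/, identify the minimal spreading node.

Feature comparison: [labial], [coronal], [anterior], [distributed], [strident] differ between /m/ and [n]; the remaining terminals match.
These terminals are all dominated by W-node, and no proper subconstituent of W-node covers them all; W-node is their lowest common ancestor.
Delinking /m/'s W-node and associating /t'/'s W-node gives precisely the feature bundle of [n].
[constricted glottis], [nasal] stay as in /m/ although /t'/ differs there, so no node dominating them spread; among the remaining candidates W-node is the lowest that derives the output.

W-node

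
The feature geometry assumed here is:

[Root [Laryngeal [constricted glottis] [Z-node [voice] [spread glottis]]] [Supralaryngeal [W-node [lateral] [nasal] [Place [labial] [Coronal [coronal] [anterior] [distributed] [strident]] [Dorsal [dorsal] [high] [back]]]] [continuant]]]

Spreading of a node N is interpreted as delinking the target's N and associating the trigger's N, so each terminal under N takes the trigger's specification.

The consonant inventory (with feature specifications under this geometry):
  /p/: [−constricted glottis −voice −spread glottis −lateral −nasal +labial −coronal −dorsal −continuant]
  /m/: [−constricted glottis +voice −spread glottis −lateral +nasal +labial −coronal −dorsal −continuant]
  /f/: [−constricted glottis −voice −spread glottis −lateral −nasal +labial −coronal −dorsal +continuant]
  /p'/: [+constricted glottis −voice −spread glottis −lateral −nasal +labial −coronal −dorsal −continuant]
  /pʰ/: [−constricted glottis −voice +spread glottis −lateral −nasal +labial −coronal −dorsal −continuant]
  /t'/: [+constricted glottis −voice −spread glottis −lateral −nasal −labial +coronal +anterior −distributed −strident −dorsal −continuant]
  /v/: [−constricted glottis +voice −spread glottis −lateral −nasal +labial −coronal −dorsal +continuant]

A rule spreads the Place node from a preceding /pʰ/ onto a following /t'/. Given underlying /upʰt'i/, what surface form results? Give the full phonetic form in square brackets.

Terminals under Place in this geometry: [labial], [coronal], [anterior], [distributed], [strident], [dorsal], [high], [back].
Spreading Place from /pʰ/ onto /t'/ replaces those values with /pʰ/'s: [+labial], [−coronal], [−dorsal]. Features outside Place ([constricted glottis], [voice], [spread glottis], …) stay as in /t'/.
Among the inventory, only /p'/ has exactly this specification, giving the surface form [upʰp'i].

[upʰp'i]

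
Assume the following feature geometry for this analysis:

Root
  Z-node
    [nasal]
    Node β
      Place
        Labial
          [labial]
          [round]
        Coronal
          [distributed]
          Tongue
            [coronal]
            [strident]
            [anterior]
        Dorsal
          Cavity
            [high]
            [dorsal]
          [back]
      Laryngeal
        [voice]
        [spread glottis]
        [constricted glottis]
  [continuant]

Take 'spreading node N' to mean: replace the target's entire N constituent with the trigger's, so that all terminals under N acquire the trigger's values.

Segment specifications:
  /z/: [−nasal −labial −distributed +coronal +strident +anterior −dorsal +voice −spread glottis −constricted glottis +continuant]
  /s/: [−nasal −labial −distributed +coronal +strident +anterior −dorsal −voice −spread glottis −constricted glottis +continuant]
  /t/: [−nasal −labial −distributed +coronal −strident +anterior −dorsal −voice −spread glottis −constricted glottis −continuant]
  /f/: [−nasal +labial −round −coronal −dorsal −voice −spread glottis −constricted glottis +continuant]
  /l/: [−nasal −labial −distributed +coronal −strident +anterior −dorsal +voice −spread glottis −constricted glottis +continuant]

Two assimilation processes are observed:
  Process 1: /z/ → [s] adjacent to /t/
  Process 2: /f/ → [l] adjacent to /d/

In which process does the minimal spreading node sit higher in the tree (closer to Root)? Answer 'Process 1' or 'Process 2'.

In Process 1, [voice] changes, so the minimal spreading node is [voice] at depth 4.
Process 2 alters [voice], [labial], [round], [coronal], [anterior], [distributed], [strident]; the lowest common ancestor is Node β (depth 2 from Root).
Depth 2 < depth 4; Process 2 involves the structurally higher constituent Node β.

Process 2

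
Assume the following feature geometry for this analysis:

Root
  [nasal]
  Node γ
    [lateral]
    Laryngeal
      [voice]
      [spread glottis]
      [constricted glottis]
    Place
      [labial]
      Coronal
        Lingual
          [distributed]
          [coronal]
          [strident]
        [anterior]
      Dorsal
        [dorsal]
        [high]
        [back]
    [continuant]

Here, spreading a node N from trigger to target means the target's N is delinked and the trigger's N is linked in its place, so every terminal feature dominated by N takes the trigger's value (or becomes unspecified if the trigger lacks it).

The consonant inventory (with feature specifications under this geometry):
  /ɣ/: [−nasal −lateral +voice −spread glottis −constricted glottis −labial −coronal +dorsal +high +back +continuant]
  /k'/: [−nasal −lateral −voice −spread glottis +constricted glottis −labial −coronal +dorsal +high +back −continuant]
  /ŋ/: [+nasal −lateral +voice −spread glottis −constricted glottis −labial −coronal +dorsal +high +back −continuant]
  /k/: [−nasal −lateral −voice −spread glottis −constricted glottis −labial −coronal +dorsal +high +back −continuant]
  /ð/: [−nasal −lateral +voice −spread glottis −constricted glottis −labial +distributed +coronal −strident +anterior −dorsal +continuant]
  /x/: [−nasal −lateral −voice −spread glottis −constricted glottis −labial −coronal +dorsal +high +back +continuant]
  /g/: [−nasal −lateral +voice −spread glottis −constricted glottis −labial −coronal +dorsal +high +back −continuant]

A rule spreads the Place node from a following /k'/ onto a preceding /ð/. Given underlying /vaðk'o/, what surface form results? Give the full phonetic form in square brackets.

Terminals under Place in this geometry: [labial], [distributed], [coronal], [strident], [anterior], [dorsal], [high], [back].
The target acquires /k'/'s values for everything under Place — [−labial], [−coronal], [+dorsal], [+high], [+back] — while keeping its own [nasal], [lateral], [voice], ….
This feature bundle is that of [ɣ], so /vaðk'o/ surfaces as [vaɣk'o].

[vaɣk'o]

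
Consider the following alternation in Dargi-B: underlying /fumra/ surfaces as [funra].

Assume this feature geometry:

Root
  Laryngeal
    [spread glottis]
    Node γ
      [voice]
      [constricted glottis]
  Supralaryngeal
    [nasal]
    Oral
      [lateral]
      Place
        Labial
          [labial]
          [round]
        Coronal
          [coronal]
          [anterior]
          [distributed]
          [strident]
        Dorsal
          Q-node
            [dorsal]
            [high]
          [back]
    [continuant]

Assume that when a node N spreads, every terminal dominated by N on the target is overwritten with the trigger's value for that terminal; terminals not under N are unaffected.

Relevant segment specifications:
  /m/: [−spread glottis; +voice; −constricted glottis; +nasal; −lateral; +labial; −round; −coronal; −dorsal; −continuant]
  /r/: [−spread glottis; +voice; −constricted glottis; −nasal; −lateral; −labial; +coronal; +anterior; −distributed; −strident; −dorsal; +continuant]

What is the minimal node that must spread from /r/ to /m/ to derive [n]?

Place

The alternation /m/ → [n] changes [labial], [round], [coronal], [anterior], [distributed], [strident] and nothing else.
These terminals are all dominated by Place, and no proper subconstituent of Place covers them all; Place is their lowest common ancestor.
Delinking /m/'s Place and associating /r/'s Place gives precisely the feature bundle of [n].
Features on which the two segments disagree outside Place, such as [continuant], [nasal], are unchanged — nothing dominating them spread, and Place is the minimal sufficient constituent.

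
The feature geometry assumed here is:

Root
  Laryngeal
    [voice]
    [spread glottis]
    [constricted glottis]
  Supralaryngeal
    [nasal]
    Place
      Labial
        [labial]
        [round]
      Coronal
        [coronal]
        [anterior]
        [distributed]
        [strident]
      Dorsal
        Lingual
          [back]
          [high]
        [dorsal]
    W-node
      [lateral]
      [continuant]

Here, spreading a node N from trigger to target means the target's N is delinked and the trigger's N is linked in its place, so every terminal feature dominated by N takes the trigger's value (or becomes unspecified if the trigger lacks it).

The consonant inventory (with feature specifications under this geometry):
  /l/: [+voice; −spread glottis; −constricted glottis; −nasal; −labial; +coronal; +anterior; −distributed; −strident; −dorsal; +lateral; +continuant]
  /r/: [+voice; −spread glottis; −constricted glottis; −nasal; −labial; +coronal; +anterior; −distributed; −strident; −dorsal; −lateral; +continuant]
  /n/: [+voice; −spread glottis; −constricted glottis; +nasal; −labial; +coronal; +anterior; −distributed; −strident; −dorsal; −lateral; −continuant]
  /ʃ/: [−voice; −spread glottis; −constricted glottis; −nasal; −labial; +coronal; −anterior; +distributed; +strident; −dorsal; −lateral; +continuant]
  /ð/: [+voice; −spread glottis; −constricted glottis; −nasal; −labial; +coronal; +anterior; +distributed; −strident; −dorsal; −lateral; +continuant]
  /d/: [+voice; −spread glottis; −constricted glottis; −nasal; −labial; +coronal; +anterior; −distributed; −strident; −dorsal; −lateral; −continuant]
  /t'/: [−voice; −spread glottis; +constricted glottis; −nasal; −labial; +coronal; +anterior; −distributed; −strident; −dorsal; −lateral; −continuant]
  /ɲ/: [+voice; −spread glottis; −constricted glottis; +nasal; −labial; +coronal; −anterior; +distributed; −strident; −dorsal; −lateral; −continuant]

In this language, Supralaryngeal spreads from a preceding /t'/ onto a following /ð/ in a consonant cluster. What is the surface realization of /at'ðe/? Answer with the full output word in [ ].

[at'de]

The Supralaryngeal node dominates the terminals [nasal], [labial], [round], [coronal], [anterior], [distributed], [strident], [back], [high], [dorsal], [lateral], [continuant].
Spreading Supralaryngeal from /t'/ onto /ð/ replaces those values with /t'/'s: [−nasal], [−labial], [+coronal], [+anterior], [−distributed], [−strident], [−dorsal], [−lateral], [−continuant]. Features outside Supralaryngeal ([voice], [spread glottis], [constricted glottis]) stay as in /ð/.
The resulting bundle matches /d/ in the inventory; substituting it for /ð/ gives [at'de].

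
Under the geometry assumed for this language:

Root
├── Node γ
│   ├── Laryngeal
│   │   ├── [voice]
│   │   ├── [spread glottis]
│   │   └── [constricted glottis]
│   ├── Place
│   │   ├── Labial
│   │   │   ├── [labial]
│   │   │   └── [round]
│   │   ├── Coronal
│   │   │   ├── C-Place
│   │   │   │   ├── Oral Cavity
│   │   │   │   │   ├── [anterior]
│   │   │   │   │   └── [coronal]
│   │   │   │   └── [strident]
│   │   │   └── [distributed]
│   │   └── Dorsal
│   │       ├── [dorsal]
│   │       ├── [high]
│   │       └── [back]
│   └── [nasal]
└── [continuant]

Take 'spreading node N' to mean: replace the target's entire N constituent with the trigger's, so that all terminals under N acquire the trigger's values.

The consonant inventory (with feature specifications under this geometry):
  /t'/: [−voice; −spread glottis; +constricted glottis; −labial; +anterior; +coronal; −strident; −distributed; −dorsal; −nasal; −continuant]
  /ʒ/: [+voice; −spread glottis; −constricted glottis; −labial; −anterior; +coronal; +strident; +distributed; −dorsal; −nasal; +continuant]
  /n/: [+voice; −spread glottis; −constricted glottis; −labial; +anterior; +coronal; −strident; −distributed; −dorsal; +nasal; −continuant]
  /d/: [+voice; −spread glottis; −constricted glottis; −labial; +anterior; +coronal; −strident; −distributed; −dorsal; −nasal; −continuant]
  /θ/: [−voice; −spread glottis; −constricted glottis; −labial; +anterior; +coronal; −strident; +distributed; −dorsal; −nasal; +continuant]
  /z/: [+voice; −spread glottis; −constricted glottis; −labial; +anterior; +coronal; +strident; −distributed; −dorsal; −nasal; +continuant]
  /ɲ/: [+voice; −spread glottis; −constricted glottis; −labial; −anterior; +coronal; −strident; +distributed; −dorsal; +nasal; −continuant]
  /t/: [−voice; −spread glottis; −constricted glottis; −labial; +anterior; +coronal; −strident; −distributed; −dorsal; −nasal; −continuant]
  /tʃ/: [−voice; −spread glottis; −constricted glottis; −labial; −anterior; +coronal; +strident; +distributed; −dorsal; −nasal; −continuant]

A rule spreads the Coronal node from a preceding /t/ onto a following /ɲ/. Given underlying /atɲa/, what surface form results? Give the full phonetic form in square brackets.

Terminals under Coronal in this geometry: [anterior], [coronal], [strident], [distributed].
The target acquires /t/'s values for everything under Coronal — [+anterior], [+coronal], [−strident], [−distributed] — while keeping its own [voice], [spread glottis], [constricted glottis], ….
This feature bundle is that of [n], so /atɲa/ surfaces as [atna].

[atna]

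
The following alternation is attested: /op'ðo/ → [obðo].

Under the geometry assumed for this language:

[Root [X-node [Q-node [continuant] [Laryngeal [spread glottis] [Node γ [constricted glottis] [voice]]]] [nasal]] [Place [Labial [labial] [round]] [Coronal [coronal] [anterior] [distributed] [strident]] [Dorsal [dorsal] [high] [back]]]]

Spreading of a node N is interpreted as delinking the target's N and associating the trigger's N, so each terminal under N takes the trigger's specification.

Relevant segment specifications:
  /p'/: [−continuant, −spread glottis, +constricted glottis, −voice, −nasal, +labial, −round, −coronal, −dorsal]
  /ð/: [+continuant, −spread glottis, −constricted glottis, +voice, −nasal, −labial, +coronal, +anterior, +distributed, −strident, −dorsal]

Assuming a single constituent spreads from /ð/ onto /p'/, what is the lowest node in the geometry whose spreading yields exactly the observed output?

Node γ

Comparing /p'/ with its surface form [b], the features that change are [voice], [constricted glottis].
These terminals are all dominated by Node γ, and no proper subconstituent of Node γ covers them all; Node γ is their lowest common ancestor.
Spreading Node γ from /ð/ overwrites each of those terminals with /ð/'s values, yielding exactly [b].
[labial], [coronal] stay as in /p'/ although /ð/ differs there, so no node dominating them spread; among the remaining candidates Node γ is the lowest that derives the output.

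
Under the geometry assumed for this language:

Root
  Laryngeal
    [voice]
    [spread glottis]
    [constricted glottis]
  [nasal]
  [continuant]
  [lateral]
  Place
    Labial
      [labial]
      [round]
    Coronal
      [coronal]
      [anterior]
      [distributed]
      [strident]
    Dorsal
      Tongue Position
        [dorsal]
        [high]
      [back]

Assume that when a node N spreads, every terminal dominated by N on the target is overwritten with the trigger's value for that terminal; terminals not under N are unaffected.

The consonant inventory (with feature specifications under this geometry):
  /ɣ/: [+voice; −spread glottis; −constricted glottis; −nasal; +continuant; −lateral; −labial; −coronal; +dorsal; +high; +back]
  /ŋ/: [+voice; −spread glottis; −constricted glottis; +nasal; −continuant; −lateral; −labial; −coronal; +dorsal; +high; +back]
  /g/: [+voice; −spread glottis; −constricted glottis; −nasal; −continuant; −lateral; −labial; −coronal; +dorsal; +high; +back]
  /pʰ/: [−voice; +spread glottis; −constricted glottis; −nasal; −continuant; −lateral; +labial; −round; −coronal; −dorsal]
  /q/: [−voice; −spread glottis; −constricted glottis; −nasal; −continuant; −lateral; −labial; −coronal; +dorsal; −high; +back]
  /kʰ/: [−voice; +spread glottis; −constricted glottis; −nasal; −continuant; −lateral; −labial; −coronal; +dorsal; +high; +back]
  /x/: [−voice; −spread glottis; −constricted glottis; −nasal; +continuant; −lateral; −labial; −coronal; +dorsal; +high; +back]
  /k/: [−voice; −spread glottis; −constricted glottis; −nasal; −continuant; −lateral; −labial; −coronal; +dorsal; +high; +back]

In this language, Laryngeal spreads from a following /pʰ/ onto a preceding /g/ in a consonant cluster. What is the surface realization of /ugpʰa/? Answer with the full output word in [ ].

The Laryngeal node dominates the terminals [voice], [spread glottis], [constricted glottis].
Spreading Laryngeal from /pʰ/ onto /g/ replaces those values with /pʰ/'s: [−voice], [+spread glottis], [−constricted glottis]. Features outside Laryngeal ([nasal], [continuant], [lateral], …) stay as in /g/.
The resulting bundle matches /kʰ/ in the inventory; substituting it for /g/ gives [ukʰpʰa].

[ukʰpʰa]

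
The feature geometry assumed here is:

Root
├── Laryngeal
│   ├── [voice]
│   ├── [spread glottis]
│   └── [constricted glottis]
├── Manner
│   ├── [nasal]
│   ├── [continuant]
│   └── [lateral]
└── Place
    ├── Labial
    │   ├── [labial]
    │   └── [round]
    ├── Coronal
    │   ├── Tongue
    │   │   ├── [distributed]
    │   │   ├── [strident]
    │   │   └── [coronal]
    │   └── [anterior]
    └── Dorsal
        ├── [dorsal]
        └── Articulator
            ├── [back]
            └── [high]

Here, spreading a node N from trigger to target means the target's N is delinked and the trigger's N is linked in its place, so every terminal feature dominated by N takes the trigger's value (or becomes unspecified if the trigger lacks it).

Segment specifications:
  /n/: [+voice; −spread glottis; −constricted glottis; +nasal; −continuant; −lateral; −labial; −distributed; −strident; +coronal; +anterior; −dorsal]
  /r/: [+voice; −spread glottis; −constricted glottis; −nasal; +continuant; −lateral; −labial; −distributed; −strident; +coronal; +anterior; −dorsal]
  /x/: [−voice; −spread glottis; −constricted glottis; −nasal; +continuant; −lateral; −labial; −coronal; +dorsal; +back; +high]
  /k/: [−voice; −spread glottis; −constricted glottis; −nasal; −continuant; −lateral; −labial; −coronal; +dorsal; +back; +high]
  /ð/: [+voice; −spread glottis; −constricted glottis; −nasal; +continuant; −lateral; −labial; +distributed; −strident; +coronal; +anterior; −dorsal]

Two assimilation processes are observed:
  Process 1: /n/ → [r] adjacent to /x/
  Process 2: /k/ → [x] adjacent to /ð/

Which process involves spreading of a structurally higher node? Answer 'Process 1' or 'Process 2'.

In Process 1, [nasal], [continuant] change, so the minimal spreading node is Manner at depth 1.
Process 2: the feature that changes is [continuant]; the minimal node is [continuant] (depth 2).
Manner is closer to Root than [continuant], so Process 1 spreads the higher node.

Process 1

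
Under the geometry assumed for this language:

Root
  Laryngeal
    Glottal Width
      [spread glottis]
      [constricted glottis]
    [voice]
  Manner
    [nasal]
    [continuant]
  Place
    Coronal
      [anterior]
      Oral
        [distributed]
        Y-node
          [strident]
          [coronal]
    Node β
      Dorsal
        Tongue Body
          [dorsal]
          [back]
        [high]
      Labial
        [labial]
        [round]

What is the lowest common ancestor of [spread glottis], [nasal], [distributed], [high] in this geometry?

Root

[spread glottis] is immediately dominated by Glottal Width.
[nasal] is immediately dominated by Manner.
[distributed] is immediately dominated by Oral.
[high] is immediately dominated by Dorsal.
Root is the lowest common ancestor — every listed feature sits under it, and no single subconstituent of Root covers them all.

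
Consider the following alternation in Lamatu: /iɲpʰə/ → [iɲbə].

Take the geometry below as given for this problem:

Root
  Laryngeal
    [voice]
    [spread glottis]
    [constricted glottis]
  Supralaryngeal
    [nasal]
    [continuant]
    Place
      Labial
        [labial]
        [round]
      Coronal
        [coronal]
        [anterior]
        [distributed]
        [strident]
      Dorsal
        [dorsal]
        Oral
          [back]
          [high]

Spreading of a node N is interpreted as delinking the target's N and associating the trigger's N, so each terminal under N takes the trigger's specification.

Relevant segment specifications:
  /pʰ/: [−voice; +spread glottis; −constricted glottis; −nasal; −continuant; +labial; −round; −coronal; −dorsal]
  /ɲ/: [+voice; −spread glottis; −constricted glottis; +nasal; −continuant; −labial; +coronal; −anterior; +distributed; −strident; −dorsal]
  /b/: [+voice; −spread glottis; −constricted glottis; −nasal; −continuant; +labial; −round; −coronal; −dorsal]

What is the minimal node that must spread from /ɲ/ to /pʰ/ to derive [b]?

Laryngeal

Feature comparison: [voice], [spread glottis] differ between /pʰ/ and [b]; the remaining terminals match.
In this geometry the lowest node dominating all of them is Laryngeal: every daughter of Laryngeal dominates only a proper subset, so no lower node suffices.
Delinking /pʰ/'s Laryngeal and associating /ɲ/'s Laryngeal gives precisely the feature bundle of [b].
Since [labial], [coronal] are preserved even though /ɲ/ disagrees there, no node above Laryngeal spread.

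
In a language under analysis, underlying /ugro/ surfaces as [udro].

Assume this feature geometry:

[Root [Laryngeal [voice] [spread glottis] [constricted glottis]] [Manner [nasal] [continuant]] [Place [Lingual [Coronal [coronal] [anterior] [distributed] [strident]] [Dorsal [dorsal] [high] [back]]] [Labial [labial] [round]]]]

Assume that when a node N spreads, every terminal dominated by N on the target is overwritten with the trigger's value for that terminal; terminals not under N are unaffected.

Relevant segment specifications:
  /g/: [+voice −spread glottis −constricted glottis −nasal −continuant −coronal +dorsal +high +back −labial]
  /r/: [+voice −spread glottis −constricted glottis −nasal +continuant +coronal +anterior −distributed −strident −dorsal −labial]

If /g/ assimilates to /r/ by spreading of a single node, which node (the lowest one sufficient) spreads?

Lingual

Comparing /g/ with its surface form [d], the features that change are [coronal], [anterior], [distributed], [strident], [dorsal], [high], [back].
These terminals are all dominated by Lingual, and no proper subconstituent of Lingual covers them all; Lingual is their lowest common ancestor.
Delinking /g/'s Lingual and associating /r/'s Lingual gives precisely the feature bundle of [d].
[continuant], a feature on which the two segments disagree outside Lingual, is unchanged — nothing dominating it spread, and Lingual is the minimal sufficient constituent.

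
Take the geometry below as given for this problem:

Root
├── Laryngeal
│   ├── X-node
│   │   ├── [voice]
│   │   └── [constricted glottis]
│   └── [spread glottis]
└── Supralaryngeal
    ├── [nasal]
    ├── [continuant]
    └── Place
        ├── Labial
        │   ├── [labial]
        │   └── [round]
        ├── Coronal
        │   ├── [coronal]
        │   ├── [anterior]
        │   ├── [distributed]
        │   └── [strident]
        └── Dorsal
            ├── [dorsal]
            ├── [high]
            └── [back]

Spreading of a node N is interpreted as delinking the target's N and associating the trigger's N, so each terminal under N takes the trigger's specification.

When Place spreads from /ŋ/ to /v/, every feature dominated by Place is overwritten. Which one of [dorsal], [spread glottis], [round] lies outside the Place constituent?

[spread glottis]

Under this geometry, Place contains [labial], [round], [coronal], [anterior], [distributed], [strident], [dorsal], [high], [back].
[dorsal], [round] all lie under Place, so they are overwritten when Place spreads.
But [spread glottis] is a dependent of Laryngeal, outside Place; it is therefore untouched by the spreading.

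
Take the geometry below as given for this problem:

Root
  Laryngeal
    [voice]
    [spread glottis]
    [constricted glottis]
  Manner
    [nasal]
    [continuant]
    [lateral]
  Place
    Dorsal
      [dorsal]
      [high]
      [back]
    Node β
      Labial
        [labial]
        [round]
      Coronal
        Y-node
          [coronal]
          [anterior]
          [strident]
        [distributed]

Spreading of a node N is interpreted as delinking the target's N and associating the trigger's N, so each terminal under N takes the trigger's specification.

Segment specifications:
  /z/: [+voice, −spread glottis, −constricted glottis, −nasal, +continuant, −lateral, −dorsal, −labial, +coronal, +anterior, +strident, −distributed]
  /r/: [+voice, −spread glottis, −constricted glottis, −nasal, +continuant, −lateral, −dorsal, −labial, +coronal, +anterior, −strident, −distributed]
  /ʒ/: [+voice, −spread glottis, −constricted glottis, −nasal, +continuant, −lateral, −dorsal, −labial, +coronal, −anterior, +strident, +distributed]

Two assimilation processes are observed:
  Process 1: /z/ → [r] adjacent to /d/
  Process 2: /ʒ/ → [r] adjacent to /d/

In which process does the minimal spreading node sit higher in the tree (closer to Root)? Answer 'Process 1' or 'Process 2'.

Process 2

In Process 1, [strident] changes, so the minimal spreading node is [strident] at depth 5.
Process 2: the features that change are [anterior], [distributed], [strident]; the minimal node is Coronal (depth 3).
Coronal (depth 3) sits above [strident] (depth 5), making Process 2 the one with the higher spreading node.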